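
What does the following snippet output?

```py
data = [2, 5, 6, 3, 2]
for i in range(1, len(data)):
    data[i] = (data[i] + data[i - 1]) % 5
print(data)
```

i=1: data[1] = (5+2)%5 = 2 → [2, 2, 6, 3, 2]
i=2: data[2] = (6+2)%5 = 3 → [2, 2, 3, 3, 2]
i=3: data[3] = (3+3)%5 = 1 → [2, 2, 3, 1, 2]
i=4: data[4] = (2+1)%5 = 3 → [2, 2, 3, 1, 3]

[2, 2, 3, 1, 3]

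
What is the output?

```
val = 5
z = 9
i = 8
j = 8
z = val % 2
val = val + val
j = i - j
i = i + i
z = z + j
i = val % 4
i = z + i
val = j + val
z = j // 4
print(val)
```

10

z = 5%2 = 1
val = 5+5 = 10
j = 8-8 = 0
i = 8+8 = 16
z = 1+0 = 1
i = 10%4 = 2
i = 1+2 = 3
val = 0+10 = 10
z = 0//4 = 0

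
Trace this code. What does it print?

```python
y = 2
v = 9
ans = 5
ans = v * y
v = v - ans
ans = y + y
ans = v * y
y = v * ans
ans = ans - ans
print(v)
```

-9

ans = 9*2 = 18
v = 9-18 = -9
ans = 2+2 = 4
ans = (-9)*2 = -18
y = (-9)*(-18) = 162
ans = (-18)-(-18) = 0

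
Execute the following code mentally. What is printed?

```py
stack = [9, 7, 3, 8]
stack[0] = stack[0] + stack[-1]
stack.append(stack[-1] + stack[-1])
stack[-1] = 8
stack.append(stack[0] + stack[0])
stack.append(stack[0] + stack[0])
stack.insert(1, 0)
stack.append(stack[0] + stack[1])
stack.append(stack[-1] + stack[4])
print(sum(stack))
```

153

stack[0] = stack[0]+stack[-1] = 9+8 = 17 → [17, 7, 3, 8]
append stack[-1]+stack[-1] = 8+8 = 16 → [17, 7, 3, 8, 16]
stack[-1] = 8 → [17, 7, 3, 8, 8]
append stack[0]+stack[0] = 17+17 = 34 → [17, 7, 3, 8, 8, 34]
append stack[0]+stack[0] = 17+17 = 34 → [17, 7, 3, 8, 8, 34, 34]
insert 0 at 1 → [17, 0, 7, 3, 8, 8, 34, 34]
append stack[0]+stack[1] = 17+0 = 17 → [17, 0, 7, 3, 8, 8, 34, 34, 17]
append stack[-1]+stack[4] = 17+8 = 25 → [17, 0, 7, 3, 8, 8, 34, 34, 17, 25]
sum = 153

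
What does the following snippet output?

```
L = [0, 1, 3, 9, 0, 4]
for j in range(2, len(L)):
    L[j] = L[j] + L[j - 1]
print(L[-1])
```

17

j=2: L[2] = 3+1 = 4 → [0, 1, 4, 9, 0, 4]
j=3: L[3] = 9+4 = 13 → [0, 1, 4, 13, 0, 4]
j=4: L[4] = 0+13 = 13 → [0, 1, 4, 13, 13, 4]
j=5: L[5] = 4+13 = 17 → [0, 1, 4, 13, 13, 17]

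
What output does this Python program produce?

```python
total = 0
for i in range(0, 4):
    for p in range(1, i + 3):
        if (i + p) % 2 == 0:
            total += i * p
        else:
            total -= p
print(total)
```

30

i=0,p=1: odd sum, total = 0-1 = -1
i=0,p=2: even sum, total = (-1)+0 = -1
i=1,p=1: even sum, total = (-1)+1 = 0
i=1,p=2: odd sum, total = 0-2 = -2
i=1,p=3: even sum, total = (-2)+3 = 1
i=2,p=1: odd sum, total = 1-1 = 0
i=2,p=2: even sum, total = 0+4 = 4
i=2,p=3: odd sum, total = 4-3 = 1
i=2,p=4: even sum, total = 1+8 = 9
i=3,p=1: even sum, total = 9+3 = 12
i=3,p=2: odd sum, total = 12-2 = 10
i=3,p=3: even sum, total = 10+9 = 19
i=3,p=4: odd sum, total = 19-4 = 15
i=3,p=5: even sum, total = 15+15 = 30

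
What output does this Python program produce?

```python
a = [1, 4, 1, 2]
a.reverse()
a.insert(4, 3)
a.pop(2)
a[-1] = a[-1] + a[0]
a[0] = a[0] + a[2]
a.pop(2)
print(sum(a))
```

reverse → [2, 1, 4, 1]
insert 3 at 4 → [2, 1, 4, 1, 3]
pop(2) removes 4 → [2, 1, 1, 3]
a[-1] = a[-1]+a[0] = 3+2 = 5 → [2, 1, 1, 5]
a[0] = a[0]+a[2] = 2+1 = 3 → [3, 1, 1, 5]
pop(2) removes 1 → [3, 1, 5]
sum = 9

9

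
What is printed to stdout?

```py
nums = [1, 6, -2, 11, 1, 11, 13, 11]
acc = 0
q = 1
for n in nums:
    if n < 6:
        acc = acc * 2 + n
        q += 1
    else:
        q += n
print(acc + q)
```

n=1: <6, acc = 0*2+1 = 1; q=2
n=6: not <6; q=8
n=-2: <6, acc = 1*2+(-2) = 0; q=9
n=11: not <6; q=20
n=1: <6, acc = 0*2+1 = 1; q=21
n=11: not <6; q=32
n=13: not <6; q=45
n=11: not <6; q=56
acc+q = 1+56 = 57

57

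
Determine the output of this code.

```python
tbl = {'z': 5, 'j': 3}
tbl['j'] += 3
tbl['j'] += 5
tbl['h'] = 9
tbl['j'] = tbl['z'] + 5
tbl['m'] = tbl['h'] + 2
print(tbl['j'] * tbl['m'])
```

110

tbl['j'] = 3+3 = 6 → {'z': 5, 'j': 6}
tbl['j'] = 6+5 = 11 → {'z': 5, 'j': 11}
tbl['h'] = 9 → {'z': 5, 'j': 11, 'h': 9}
tbl['j'] = tbl['z']+5 = 10 → {'z': 5, 'j': 10, 'h': 9}
tbl['m'] = tbl['h']+2 = 11 → {'z': 5, 'j': 10, 'h': 9, 'm': 11}
tbl['j']*tbl['m'] = 10*11 = 110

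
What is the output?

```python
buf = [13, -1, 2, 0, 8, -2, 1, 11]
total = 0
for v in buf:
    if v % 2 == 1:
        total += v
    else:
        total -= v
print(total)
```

v=13: odd, total = 0+13 = 13
v=-1: odd, total = 13+(-1) = 12
v=2: not odd, total = 12-2 = 10
v=0: not odd, total = 10-0 = 10
v=8: not odd, total = 10-8 = 2
v=-2: not odd, total = 2-(-2) = 4
v=1: odd, total = 4+1 = 5
v=11: odd, total = 5+11 = 16

16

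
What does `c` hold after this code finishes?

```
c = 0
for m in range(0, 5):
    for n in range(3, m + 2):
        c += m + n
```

m=2,n=3: c = 0+5 = 5
m=3,n=3: c = 5+6 = 11
m=3,n=4: c = 11+7 = 18
m=4,n=3: c = 18+7 = 25
m=4,n=4: c = 25+8 = 33
m=4,n=5: c = 33+9 = 42

42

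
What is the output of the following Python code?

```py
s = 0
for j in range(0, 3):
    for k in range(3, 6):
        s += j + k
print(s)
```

45

j=0,k=3: s = 0+3 = 3
j=0,k=4: s = 3+4 = 7
j=0,k=5: s = 7+5 = 12
j=1,k=3: s = 12+4 = 16
j=1,k=4: s = 16+5 = 21
j=1,k=5: s = 21+6 = 27
j=2,k=3: s = 27+5 = 32
j=2,k=4: s = 32+6 = 38
j=2,k=5: s = 38+7 = 45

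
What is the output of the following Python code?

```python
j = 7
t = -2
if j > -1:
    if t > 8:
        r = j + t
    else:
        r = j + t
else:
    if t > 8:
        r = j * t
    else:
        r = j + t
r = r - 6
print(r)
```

j=7, t=-2
j > -1 is True; t > 8 is False
→ r = j + t = 5
r = 5-6 = -1

-1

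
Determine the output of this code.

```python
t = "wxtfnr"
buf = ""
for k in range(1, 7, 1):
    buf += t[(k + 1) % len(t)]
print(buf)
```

tfnrwx

k=1: add t[2]='t' → 't'
k=2: add t[3]='f' → 'tf'
k=3: add t[4]='n' → 'tfn'
k=4: add t[5]='r' → 'tfnr'
k=5: add t[0]='w' → 'tfnrw'
k=6: add t[1]='x' → 'tfnrwx'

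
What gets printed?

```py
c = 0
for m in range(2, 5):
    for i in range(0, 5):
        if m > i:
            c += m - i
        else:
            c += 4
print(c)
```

m=2,i=0: 2>0, c = 0+2 = 2
m=2,i=1: 2>1, c = 2+1 = 3
m=2,i=2: not 2>2, c = 3+4 = 7
m=2,i=3: not 2>3, c = 7+4 = 11
m=2,i=4: not 2>4, c = 11+4 = 15
m=3,i=0: 3>0, c = 15+3 = 18
m=3,i=1: 3>1, c = 18+2 = 20
m=3,i=2: 3>2, c = 20+1 = 21
m=3,i=3: not 3>3, c = 21+4 = 25
m=3,i=4: not 3>4, c = 25+4 = 29
m=4,i=0: 4>0, c = 29+4 = 33
m=4,i=1: 4>1, c = 33+3 = 36
m=4,i=2: 4>2, c = 36+2 = 38
m=4,i=3: 4>3, c = 38+1 = 39
m=4,i=4: not 4>4, c = 39+4 = 43

43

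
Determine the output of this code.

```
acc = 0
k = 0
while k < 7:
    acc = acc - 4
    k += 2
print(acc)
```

k=0: acc = 0-4 = -4
k=2: acc = (-4)-4 = -8
k=4: acc = (-8)-4 = -12
k=6: acc = (-12)-4 = -16

-16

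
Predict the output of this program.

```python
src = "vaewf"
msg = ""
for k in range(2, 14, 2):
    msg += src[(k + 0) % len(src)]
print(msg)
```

efawve

k=2: add src[2]='e' → 'e'
k=4: add src[4]='f' → 'ef'
k=6: add src[1]='a' → 'efa'
k=8: add src[3]='w' → 'efaw'
k=10: add src[0]='v' → 'efawv'
k=12: add src[2]='e' → 'efawve'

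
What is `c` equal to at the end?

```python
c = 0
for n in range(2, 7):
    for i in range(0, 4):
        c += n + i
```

n=2,i=0: c = 0+2 = 2
n=2,i=1: c = 2+3 = 5
n=2,i=2: c = 5+4 = 9
n=2,i=3: c = 9+5 = 14
n=3,i=0: c = 14+3 = 17
n=3,i=1: c = 17+4 = 21
n=3,i=2: c = 21+5 = 26
n=3,i=3: c = 26+6 = 32
n=4,i=0: c = 32+4 = 36
n=4,i=1: c = 36+5 = 41
n=4,i=2: c = 41+6 = 47
n=4,i=3: c = 47+7 = 54
n=5,i=0: c = 54+5 = 59
n=5,i=1: c = 59+6 = 65
n=5,i=2: c = 65+7 = 72
n=5,i=3: c = 72+8 = 80
n=6,i=0: c = 80+6 = 86
n=6,i=1: c = 86+7 = 93
n=6,i=2: c = 93+8 = 101
n=6,i=3: c = 101+9 = 110

110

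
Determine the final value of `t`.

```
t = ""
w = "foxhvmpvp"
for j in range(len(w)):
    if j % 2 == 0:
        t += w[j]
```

'fxvpp'

j=0: add 'f' → 'f'
j=1: skip
j=2: add 'x' → 'fx'
j=3: skip
j=4: add 'v' → 'fxv'
j=5: skip
j=6: add 'p' → 'fxvp'
j=7: skip
j=8: add 'p' → 'fxvpp'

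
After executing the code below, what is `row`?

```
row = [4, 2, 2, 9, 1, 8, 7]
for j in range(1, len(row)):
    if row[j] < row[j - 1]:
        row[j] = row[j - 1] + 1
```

j=1: 2<4, row[1] = 4+1 = 5 → [4, 5, 2, 9, 1, 8, 7]
j=2: 2<5, row[2] = 5+1 = 6 → [4, 5, 6, 9, 1, 8, 7]
j=3: 9>=6, unchanged → [4, 5, 6, 9, 1, 8, 7]
j=4: 1<9, row[4] = 9+1 = 10 → [4, 5, 6, 9, 10, 8, 7]
j=5: 8<10, row[5] = 10+1 = 11 → [4, 5, 6, 9, 10, 11, 7]
j=6: 7<11, row[6] = 11+1 = 12 → [4, 5, 6, 9, 10, 11, 12]

[4, 5, 6, 9, 10, 11, 12]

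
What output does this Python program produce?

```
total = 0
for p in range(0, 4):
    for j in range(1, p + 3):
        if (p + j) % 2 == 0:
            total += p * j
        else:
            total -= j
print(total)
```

p=0,j=1: odd sum, total = 0-1 = -1
p=0,j=2: even sum, total = (-1)+0 = -1
p=1,j=1: even sum, total = (-1)+1 = 0
p=1,j=2: odd sum, total = 0-2 = -2
p=1,j=3: even sum, total = (-2)+3 = 1
p=2,j=1: odd sum, total = 1-1 = 0
p=2,j=2: even sum, total = 0+4 = 4
p=2,j=3: odd sum, total = 4-3 = 1
p=2,j=4: even sum, total = 1+8 = 9
p=3,j=1: even sum, total = 9+3 = 12
p=3,j=2: odd sum, total = 12-2 = 10
p=3,j=3: even sum, total = 10+9 = 19
p=3,j=4: odd sum, total = 19-4 = 15
p=3,j=5: even sum, total = 15+15 = 30

30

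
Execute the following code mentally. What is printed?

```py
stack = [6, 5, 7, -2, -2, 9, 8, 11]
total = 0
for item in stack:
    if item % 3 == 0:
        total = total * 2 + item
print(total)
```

item=6: %3==0, total = 0*2+6 = 6
item=5: not %3==0
item=7: not %3==0
item=-2: not %3==0
item=-2: not %3==0
item=9: %3==0, total = 6*2+9 = 21
item=8: not %3==0
item=11: not %3==0

21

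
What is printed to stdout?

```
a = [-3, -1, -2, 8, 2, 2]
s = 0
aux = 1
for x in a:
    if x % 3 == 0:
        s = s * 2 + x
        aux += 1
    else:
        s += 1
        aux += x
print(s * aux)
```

22

x=-3: %3==0, s = 0*2+(-3) = -3; aux=2
x=-1: not %3==0, s = (-3)+1 = -2; aux=1
x=-2: not %3==0, s = (-2)+1 = -1; aux=-1
x=8: not %3==0, s = (-1)+1 = 0; aux=7
x=2: not %3==0, s = 0+1 = 1; aux=9
x=2: not %3==0, s = 1+1 = 2; aux=11
s*aux = 2*11 = 22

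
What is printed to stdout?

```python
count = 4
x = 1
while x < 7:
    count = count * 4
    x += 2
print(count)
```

256

x=1: count = 4*4 = 16
x=3: count = 16*4 = 64
x=5: count = 64*4 = 256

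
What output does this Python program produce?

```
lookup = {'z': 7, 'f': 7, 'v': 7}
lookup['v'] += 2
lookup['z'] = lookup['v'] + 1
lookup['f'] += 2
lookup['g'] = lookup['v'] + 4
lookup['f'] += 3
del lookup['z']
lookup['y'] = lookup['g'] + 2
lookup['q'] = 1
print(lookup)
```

{'f': 12, 'v': 9, 'g': 13, 'y': 15, 'q': 1}

lookup['v'] = 7+2 = 9 → {'z': 7, 'f': 7, 'v': 9}
lookup['z'] = lookup['v']+1 = 10 → {'z': 10, 'f': 7, 'v': 9}
lookup['f'] = 7+2 = 9 → {'z': 10, 'f': 9, 'v': 9}
lookup['g'] = lookup['v']+4 = 13 → {'z': 10, 'f': 9, 'v': 9, 'g': 13}
lookup['f'] = 9+3 = 12 → {'z': 10, 'f': 12, 'v': 9, 'g': 13}
del 'z' → {'f': 12, 'v': 9, 'g': 13}
lookup['y'] = lookup['g']+2 = 15 → {'f': 12, 'v': 9, 'g': 13, 'y': 15}
lookup['q'] = 1 → {'f': 12, 'v': 9, 'g': 13, 'y': 15, 'q': 1}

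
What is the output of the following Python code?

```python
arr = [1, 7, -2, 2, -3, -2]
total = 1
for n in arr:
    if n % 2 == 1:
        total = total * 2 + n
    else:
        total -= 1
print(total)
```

18

n=1: odd, total = 1*2+1 = 3
n=7: odd, total = 3*2+7 = 13
n=-2: not odd, total = 13-1 = 12
n=2: not odd, total = 12-1 = 11
n=-3: odd, total = 11*2+(-3) = 19
n=-2: not odd, total = 19-1 = 18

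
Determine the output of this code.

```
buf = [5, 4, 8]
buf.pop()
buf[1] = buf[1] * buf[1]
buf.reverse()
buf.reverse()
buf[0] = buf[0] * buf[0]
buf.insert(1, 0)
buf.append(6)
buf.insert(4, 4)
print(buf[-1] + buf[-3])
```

20

pop() removes 8 → [5, 4]
buf[1] = buf[1]*buf[1] = 4*4 = 16 → [5, 16]
reverse → [16, 5]
reverse → [5, 16]
buf[0] = buf[0]*buf[0] = 5*5 = 25 → [25, 16]
insert 0 at 1 → [25, 0, 16]
append 6 → [25, 0, 16, 6]
insert 4 at 4 → [25, 0, 16, 6, 4]
buf[-1]+buf[-3] = 4+16 = 20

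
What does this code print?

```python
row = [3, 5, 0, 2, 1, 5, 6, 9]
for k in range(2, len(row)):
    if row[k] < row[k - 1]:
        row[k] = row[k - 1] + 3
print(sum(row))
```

101

k=2: 0<5, row[2] = 5+3 = 8 → [3, 5, 8, 2, 1, 5, 6, 9]
k=3: 2<8, row[3] = 8+3 = 11 → [3, 5, 8, 11, 1, 5, 6, 9]
k=4: 1<11, row[4] = 11+3 = 14 → [3, 5, 8, 11, 14, 5, 6, 9]
k=5: 5<14, row[5] = 14+3 = 17 → [3, 5, 8, 11, 14, 17, 6, 9]
k=6: 6<17, row[6] = 17+3 = 20 → [3, 5, 8, 11, 14, 17, 20, 9]
k=7: 9<20, row[7] = 20+3 = 23 → [3, 5, 8, 11, 14, 17, 20, 23]
sum = 101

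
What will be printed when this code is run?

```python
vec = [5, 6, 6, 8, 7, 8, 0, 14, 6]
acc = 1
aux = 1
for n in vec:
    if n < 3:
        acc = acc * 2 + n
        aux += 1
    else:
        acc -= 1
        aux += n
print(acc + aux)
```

50

n=5: not <3, acc = 1-1 = 0; aux=6
n=6: not <3, acc = 0-1 = -1; aux=12
n=6: not <3, acc = (-1)-1 = -2; aux=18
n=8: not <3, acc = (-2)-1 = -3; aux=26
n=7: not <3, acc = (-3)-1 = -4; aux=33
n=8: not <3, acc = (-4)-1 = -5; aux=41
n=0: <3, acc = (-5)*2+0 = -10; aux=42
n=14: not <3, acc = (-10)-1 = -11; aux=56
n=6: not <3, acc = (-11)-1 = -12; aux=62
acc+aux = (-12)+62 = 50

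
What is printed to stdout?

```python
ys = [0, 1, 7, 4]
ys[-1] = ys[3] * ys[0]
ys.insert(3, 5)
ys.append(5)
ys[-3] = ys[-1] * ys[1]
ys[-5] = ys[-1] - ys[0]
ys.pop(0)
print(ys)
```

ys[-1] = ys[3]*ys[0] = 4*0 = 0 → [0, 1, 7, 0]
insert 5 at 3 → [0, 1, 7, 5, 0]
append 5 → [0, 1, 7, 5, 0, 5]
ys[-3] = ys[-1]*ys[1] = 5*1 = 5 → [0, 1, 7, 5, 0, 5]
ys[-5] = ys[-1]-ys[0] = 5-0 = 5 → [0, 5, 7, 5, 0, 5]
pop(0) removes 0 → [5, 7, 5, 0, 5]

[5, 7, 5, 0, 5]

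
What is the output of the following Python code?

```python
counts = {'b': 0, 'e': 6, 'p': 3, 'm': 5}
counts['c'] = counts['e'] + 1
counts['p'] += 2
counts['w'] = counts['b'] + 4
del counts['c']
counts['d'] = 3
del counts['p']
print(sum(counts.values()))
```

18

counts['c'] = counts['e']+1 = 7 → {'b': 0, 'e': 6, 'p': 3, 'm': 5, 'c': 7}
counts['p'] = 3+2 = 5 → {'b': 0, 'e': 6, 'p': 5, 'm': 5, 'c': 7}
counts['w'] = counts['b']+4 = 4 → {'b': 0, 'e': 6, 'p': 5, 'm': 5, 'c': 7, 'w': 4}
del 'c' → {'b': 0, 'e': 6, 'p': 5, 'm': 5, 'w': 4}
counts['d'] = 3 → {'b': 0, 'e': 6, 'p': 5, 'm': 5, 'w': 4, 'd': 3}
del 'p' → {'b': 0, 'e': 6, 'm': 5, 'w': 4, 'd': 3}
sum of values = 18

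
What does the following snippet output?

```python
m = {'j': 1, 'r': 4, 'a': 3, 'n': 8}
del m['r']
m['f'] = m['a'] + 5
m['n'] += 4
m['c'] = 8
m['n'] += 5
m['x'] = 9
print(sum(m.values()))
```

46

del 'r' → {'j': 1, 'a': 3, 'n': 8}
m['f'] = m['a']+5 = 8 → {'j': 1, 'a': 3, 'n': 8, 'f': 8}
m['n'] = 8+4 = 12 → {'j': 1, 'a': 3, 'n': 12, 'f': 8}
m['c'] = 8 → {'j': 1, 'a': 3, 'n': 12, 'f': 8, 'c': 8}
m['n'] = 12+5 = 17 → {'j': 1, 'a': 3, 'n': 17, 'f': 8, 'c': 8}
m['x'] = 9 → {'j': 1, 'a': 3, 'n': 17, 'f': 8, 'c': 8, 'x': 9}
sum of values = 46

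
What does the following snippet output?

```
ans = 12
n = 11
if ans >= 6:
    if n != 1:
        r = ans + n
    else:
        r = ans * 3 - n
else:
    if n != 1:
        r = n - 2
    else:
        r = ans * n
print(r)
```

ans=12, n=11
ans >= 6 is True; n != 1 is True
→ r = ans + n = 23

23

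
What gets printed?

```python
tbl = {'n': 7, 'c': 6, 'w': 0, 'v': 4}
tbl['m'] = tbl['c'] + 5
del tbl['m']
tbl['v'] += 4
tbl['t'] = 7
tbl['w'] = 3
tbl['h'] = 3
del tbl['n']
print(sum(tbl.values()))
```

tbl['m'] = tbl['c']+5 = 11 → {'n': 7, 'c': 6, 'w': 0, 'v': 4, 'm': 11}
del 'm' → {'n': 7, 'c': 6, 'w': 0, 'v': 4}
tbl['v'] = 4+4 = 8 → {'n': 7, 'c': 6, 'w': 0, 'v': 8}
tbl['t'] = 7 → {'n': 7, 'c': 6, 'w': 0, 'v': 8, 't': 7}
tbl['w'] = 3 → {'n': 7, 'c': 6, 'w': 3, 'v': 8, 't': 7}
tbl['h'] = 3 → {'n': 7, 'c': 6, 'w': 3, 'v': 8, 't': 7, 'h': 3}
del 'n' → {'c': 6, 'w': 3, 'v': 8, 't': 7, 'h': 3}
sum of values = 27

27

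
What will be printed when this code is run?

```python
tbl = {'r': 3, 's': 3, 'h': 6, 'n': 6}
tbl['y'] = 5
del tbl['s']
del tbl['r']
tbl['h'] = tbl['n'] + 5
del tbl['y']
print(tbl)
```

tbl['y'] = 5 → {'r': 3, 's': 3, 'h': 6, 'n': 6, 'y': 5}
del 's' → {'r': 3, 'h': 6, 'n': 6, 'y': 5}
del 'r' → {'h': 6, 'n': 6, 'y': 5}
tbl['h'] = tbl['n']+5 = 11 → {'h': 11, 'n': 6, 'y': 5}
del 'y' → {'h': 11, 'n': 6}

{'h': 11, 'n': 6}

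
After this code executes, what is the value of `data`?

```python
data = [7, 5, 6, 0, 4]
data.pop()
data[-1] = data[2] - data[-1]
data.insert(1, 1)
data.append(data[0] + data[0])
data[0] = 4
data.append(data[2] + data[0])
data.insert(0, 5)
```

[5, 4, 1, 5, 6, 6, 14, 9]

pop() removes 4 → [7, 5, 6, 0]
data[-1] = data[2]-data[-1] = 6-0 = 6 → [7, 5, 6, 6]
insert 1 at 1 → [7, 1, 5, 6, 6]
append data[0]+data[0] = 7+7 = 14 → [7, 1, 5, 6, 6, 14]
data[0] = 4 → [4, 1, 5, 6, 6, 14]
append data[2]+data[0] = 5+4 = 9 → [4, 1, 5, 6, 6, 14, 9]
insert 5 at 0 → [5, 4, 1, 5, 6, 6, 14, 9]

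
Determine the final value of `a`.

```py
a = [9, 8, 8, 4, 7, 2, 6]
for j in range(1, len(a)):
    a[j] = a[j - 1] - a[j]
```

[9, 1, -7, -11, -18, -20, -26]

j=1: a[1] = 9-8 = 1 → [9, 1, 8, 4, 7, 2, 6]
j=2: a[2] = 1-8 = -7 → [9, 1, -7, 4, 7, 2, 6]
j=3: a[3] = (-7)-4 = -11 → [9, 1, -7, -11, 7, 2, 6]
j=4: a[4] = (-11)-7 = -18 → [9, 1, -7, -11, -18, 2, 6]
j=5: a[5] = (-18)-2 = -20 → [9, 1, -7, -11, -18, -20, 6]
j=6: a[6] = (-20)-6 = -26 → [9, 1, -7, -11, -18, -20, -26]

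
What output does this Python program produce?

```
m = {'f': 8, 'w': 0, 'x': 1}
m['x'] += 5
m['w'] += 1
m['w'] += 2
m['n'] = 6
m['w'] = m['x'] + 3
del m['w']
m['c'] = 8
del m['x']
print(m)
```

m['x'] = 1+5 = 6 → {'f': 8, 'w': 0, 'x': 6}
m['w'] = 0+1 = 1 → {'f': 8, 'w': 1, 'x': 6}
m['w'] = 1+2 = 3 → {'f': 8, 'w': 3, 'x': 6}
m['n'] = 6 → {'f': 8, 'w': 3, 'x': 6, 'n': 6}
m['w'] = m['x']+3 = 9 → {'f': 8, 'w': 9, 'x': 6, 'n': 6}
del 'w' → {'f': 8, 'x': 6, 'n': 6}
m['c'] = 8 → {'f': 8, 'x': 6, 'n': 6, 'c': 8}
del 'x' → {'f': 8, 'n': 6, 'c': 8}

{'f': 8, 'n': 6, 'c': 8}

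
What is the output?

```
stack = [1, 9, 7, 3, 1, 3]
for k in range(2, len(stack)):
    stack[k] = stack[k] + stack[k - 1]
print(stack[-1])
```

23

k=2: stack[2] = 7+9 = 16 → [1, 9, 16, 3, 1, 3]
k=3: stack[3] = 3+16 = 19 → [1, 9, 16, 19, 1, 3]
k=4: stack[4] = 1+19 = 20 → [1, 9, 16, 19, 20, 3]
k=5: stack[5] = 3+20 = 23 → [1, 9, 16, 19, 20, 23]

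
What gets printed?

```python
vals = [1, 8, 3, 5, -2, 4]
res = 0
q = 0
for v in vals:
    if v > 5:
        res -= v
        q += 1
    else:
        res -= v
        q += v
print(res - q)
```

-31

v=1: not >5, res = 0-1 = -1; q=1
v=8: >5, res = (-1)-8 = -9; q=2
v=3: not >5, res = (-9)-3 = -12; q=5
v=5: not >5, res = (-12)-5 = -17; q=10
v=-2: not >5, res = (-17)-(-2) = -15; q=8
v=4: not >5, res = (-15)-4 = -19; q=12
res-q = (-19)-12 = -31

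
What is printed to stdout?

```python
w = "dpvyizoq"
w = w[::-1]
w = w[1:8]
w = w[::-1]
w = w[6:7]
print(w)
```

reverse → 'qoziyvpd'
slice [1:8] → 'oziyvpd'
reverse → 'dpvyizo'
slice [6:7] → 'o'

o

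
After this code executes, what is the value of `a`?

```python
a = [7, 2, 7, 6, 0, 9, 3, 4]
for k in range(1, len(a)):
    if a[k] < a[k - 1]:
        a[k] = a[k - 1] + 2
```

k=1: 2<7, a[1] = 7+2 = 9 → [7, 9, 7, 6, 0, 9, 3, 4]
k=2: 7<9, a[2] = 9+2 = 11 → [7, 9, 11, 6, 0, 9, 3, 4]
k=3: 6<11, a[3] = 11+2 = 13 → [7, 9, 11, 13, 0, 9, 3, 4]
k=4: 0<13, a[4] = 13+2 = 15 → [7, 9, 11, 13, 15, 9, 3, 4]
k=5: 9<15, a[5] = 15+2 = 17 → [7, 9, 11, 13, 15, 17, 3, 4]
k=6: 3<17, a[6] = 17+2 = 19 → [7, 9, 11, 13, 15, 17, 19, 4]
k=7: 4<19, a[7] = 19+2 = 21 → [7, 9, 11, 13, 15, 17, 19, 21]

[7, 9, 11, 13, 15, 17, 19, 21]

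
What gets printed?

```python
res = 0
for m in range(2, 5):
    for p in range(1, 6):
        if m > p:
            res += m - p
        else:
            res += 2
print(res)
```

m=2,p=1: 2>1, res = 0+1 = 1
m=2,p=2: not 2>2, res = 1+2 = 3
m=2,p=3: not 2>3, res = 3+2 = 5
m=2,p=4: not 2>4, res = 5+2 = 7
m=2,p=5: not 2>5, res = 7+2 = 9
m=3,p=1: 3>1, res = 9+2 = 11
m=3,p=2: 3>2, res = 11+1 = 12
m=3,p=3: not 3>3, res = 12+2 = 14
m=3,p=4: not 3>4, res = 14+2 = 16
m=3,p=5: not 3>5, res = 16+2 = 18
m=4,p=1: 4>1, res = 18+3 = 21
m=4,p=2: 4>2, res = 21+2 = 23
m=4,p=3: 4>3, res = 23+1 = 24
m=4,p=4: not 4>4, res = 24+2 = 26
m=4,p=5: not 4>5, res = 26+2 = 28

28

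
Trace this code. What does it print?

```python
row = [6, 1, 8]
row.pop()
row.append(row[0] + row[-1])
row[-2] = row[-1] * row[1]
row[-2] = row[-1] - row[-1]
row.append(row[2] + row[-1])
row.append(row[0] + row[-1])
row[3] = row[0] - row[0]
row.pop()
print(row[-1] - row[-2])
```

-7

pop() removes 8 → [6, 1]
append row[0]+row[-1] = 6+1 = 7 → [6, 1, 7]
row[-2] = row[-1]*row[1] = 7*1 = 7 → [6, 7, 7]
row[-2] = row[-1]-row[-1] = 7-7 = 0 → [6, 0, 7]
append row[2]+row[-1] = 7+7 = 14 → [6, 0, 7, 14]
append row[0]+row[-1] = 6+14 = 20 → [6, 0, 7, 14, 20]
row[3] = row[0]-row[0] = 6-6 = 0 → [6, 0, 7, 0, 20]
pop() removes 20 → [6, 0, 7, 0]
row[-1]-row[-2] = 0-7 = -7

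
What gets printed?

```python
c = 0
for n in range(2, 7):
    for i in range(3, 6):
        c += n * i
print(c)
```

n=2,i=3: c = 0+6 = 6
n=2,i=4: c = 6+8 = 14
n=2,i=5: c = 14+10 = 24
n=3,i=3: c = 24+9 = 33
n=3,i=4: c = 33+12 = 45
n=3,i=5: c = 45+15 = 60
n=4,i=3: c = 60+12 = 72
n=4,i=4: c = 72+16 = 88
n=4,i=5: c = 88+20 = 108
n=5,i=3: c = 108+15 = 123
n=5,i=4: c = 123+20 = 143
n=5,i=5: c = 143+25 = 168
n=6,i=3: c = 168+18 = 186
n=6,i=4: c = 186+24 = 210
n=6,i=5: c = 210+30 = 240

240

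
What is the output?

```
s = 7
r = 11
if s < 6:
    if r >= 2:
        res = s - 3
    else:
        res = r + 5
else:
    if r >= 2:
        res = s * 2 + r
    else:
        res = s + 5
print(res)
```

25

s=7, r=11
s < 6 is False; r >= 2 is True
→ res = s * 2 + r = 25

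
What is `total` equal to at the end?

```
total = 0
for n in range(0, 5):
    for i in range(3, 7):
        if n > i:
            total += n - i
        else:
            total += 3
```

58

n=0,i=3: not 0>3, total = 0+3 = 3
n=0,i=4: not 0>4, total = 3+3 = 6
n=0,i=5: not 0>5, total = 6+3 = 9
n=0,i=6: not 0>6, total = 9+3 = 12
n=1,i=3: not 1>3, total = 12+3 = 15
n=1,i=4: not 1>4, total = 15+3 = 18
n=1,i=5: not 1>5, total = 18+3 = 21
n=1,i=6: not 1>6, total = 21+3 = 24
n=2,i=3: not 2>3, total = 24+3 = 27
n=2,i=4: not 2>4, total = 27+3 = 30
n=2,i=5: not 2>5, total = 30+3 = 33
n=2,i=6: not 2>6, total = 33+3 = 36
n=3,i=3: not 3>3, total = 36+3 = 39
n=3,i=4: not 3>4, total = 39+3 = 42
n=3,i=5: not 3>5, total = 42+3 = 45
n=3,i=6: not 3>6, total = 45+3 = 48
n=4,i=3: 4>3, total = 48+1 = 49
n=4,i=4: not 4>4, total = 49+3 = 52
n=4,i=5: not 4>5, total = 52+3 = 55
n=4,i=6: not 4>6, total = 55+3 = 58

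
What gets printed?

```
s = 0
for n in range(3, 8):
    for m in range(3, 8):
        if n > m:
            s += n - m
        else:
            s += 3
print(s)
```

65

n=3,m=3: not 3>3, s = 0+3 = 3
n=3,m=4: not 3>4, s = 3+3 = 6
n=3,m=5: not 3>5, s = 6+3 = 9
n=3,m=6: not 3>6, s = 9+3 = 12
n=3,m=7: not 3>7, s = 12+3 = 15
n=4,m=3: 4>3, s = 15+1 = 16
n=4,m=4: not 4>4, s = 16+3 = 19
n=4,m=5: not 4>5, s = 19+3 = 22
n=4,m=6: not 4>6, s = 22+3 = 25
n=4,m=7: not 4>7, s = 25+3 = 28
n=5,m=3: 5>3, s = 28+2 = 30
n=5,m=4: 5>4, s = 30+1 = 31
n=5,m=5: not 5>5, s = 31+3 = 34
n=5,m=6: not 5>6, s = 34+3 = 37
n=5,m=7: not 5>7, s = 37+3 = 40
n=6,m=3: 6>3, s = 40+3 = 43
n=6,m=4: 6>4, s = 43+2 = 45
n=6,m=5: 6>5, s = 45+1 = 46
n=6,m=6: not 6>6, s = 46+3 = 49
n=6,m=7: not 6>7, s = 49+3 = 52
n=7,m=3: 7>3, s = 52+4 = 56
n=7,m=4: 7>4, s = 56+3 = 59
n=7,m=5: 7>5, s = 59+2 = 61
n=7,m=6: 7>6, s = 61+1 = 62
n=7,m=7: not 7>7, s = 62+3 = 65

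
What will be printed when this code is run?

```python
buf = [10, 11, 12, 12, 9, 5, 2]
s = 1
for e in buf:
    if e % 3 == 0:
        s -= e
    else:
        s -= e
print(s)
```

-60

e=10: not %3==0, s = 1-10 = -9
e=11: not %3==0, s = (-9)-11 = -20
e=12: %3==0, s = (-20)-12 = -32
e=12: %3==0, s = (-32)-12 = -44
e=9: %3==0, s = (-44)-9 = -53
e=5: not %3==0, s = (-53)-5 = -58
e=2: not %3==0, s = (-58)-2 = -60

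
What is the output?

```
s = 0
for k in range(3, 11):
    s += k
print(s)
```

52

k=3: s = 0+3 = 3
k=4: s = 3+4 = 7
k=5: s = 7+5 = 12
k=6: s = 12+6 = 18
k=7: s = 18+7 = 25
k=8: s = 25+8 = 33
k=9: s = 33+9 = 42
k=10: s = 42+10 = 52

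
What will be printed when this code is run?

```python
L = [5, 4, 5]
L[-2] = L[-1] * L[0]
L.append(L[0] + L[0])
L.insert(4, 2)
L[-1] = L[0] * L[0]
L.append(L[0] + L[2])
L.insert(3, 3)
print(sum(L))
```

L[-2] = L[-1]*L[0] = 5*5 = 25 → [5, 25, 5]
append L[0]+L[0] = 5+5 = 10 → [5, 25, 5, 10]
insert 2 at 4 → [5, 25, 5, 10, 2]
L[-1] = L[0]*L[0] = 5*5 = 25 → [5, 25, 5, 10, 25]
append L[0]+L[2] = 5+5 = 10 → [5, 25, 5, 10, 25, 10]
insert 3 at 3 → [5, 25, 5, 3, 10, 25, 10]
sum = 83

83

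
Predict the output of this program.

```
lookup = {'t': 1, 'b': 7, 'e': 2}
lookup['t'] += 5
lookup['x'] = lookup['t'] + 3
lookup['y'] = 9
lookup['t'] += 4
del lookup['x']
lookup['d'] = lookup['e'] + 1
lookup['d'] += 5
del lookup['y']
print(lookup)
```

lookup['t'] = 1+5 = 6 → {'t': 6, 'b': 7, 'e': 2}
lookup['x'] = lookup['t']+3 = 9 → {'t': 6, 'b': 7, 'e': 2, 'x': 9}
lookup['y'] = 9 → {'t': 6, 'b': 7, 'e': 2, 'x': 9, 'y': 9}
lookup['t'] = 6+4 = 10 → {'t': 10, 'b': 7, 'e': 2, 'x': 9, 'y': 9}
del 'x' → {'t': 10, 'b': 7, 'e': 2, 'y': 9}
lookup['d'] = lookup['e']+1 = 3 → {'t': 10, 'b': 7, 'e': 2, 'y': 9, 'd': 3}
lookup['d'] = 3+5 = 8 → {'t': 10, 'b': 7, 'e': 2, 'y': 9, 'd': 8}
del 'y' → {'t': 10, 'b': 7, 'e': 2, 'd': 8}

{'t': 10, 'b': 7, 'e': 2, 'd': 8}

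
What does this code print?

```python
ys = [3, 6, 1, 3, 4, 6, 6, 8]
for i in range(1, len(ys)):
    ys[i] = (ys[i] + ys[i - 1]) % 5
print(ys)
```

i=1: ys[1] = (6+3)%5 = 4 → [3, 4, 1, 3, 4, 6, 6, 8]
i=2: ys[2] = (1+4)%5 = 0 → [3, 4, 0, 3, 4, 6, 6, 8]
i=3: ys[3] = (3+0)%5 = 3 → [3, 4, 0, 3, 4, 6, 6, 8]
i=4: ys[4] = (4+3)%5 = 2 → [3, 4, 0, 3, 2, 6, 6, 8]
i=5: ys[5] = (6+2)%5 = 3 → [3, 4, 0, 3, 2, 3, 6, 8]
i=6: ys[6] = (6+3)%5 = 4 → [3, 4, 0, 3, 2, 3, 4, 8]
i=7: ys[7] = (8+4)%5 = 2 → [3, 4, 0, 3, 2, 3, 4, 2]

[3, 4, 0, 3, 2, 3, 4, 2]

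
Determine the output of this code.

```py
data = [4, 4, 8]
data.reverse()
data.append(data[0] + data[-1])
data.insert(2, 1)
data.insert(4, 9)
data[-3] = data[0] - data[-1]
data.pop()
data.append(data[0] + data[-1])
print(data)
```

reverse → [8, 4, 4]
append data[0]+data[-1] = 8+4 = 12 → [8, 4, 4, 12]
insert 1 at 2 → [8, 4, 1, 4, 12]
insert 9 at 4 → [8, 4, 1, 4, 9, 12]
data[-3] = data[0]-data[-1] = 8-12 = -4 → [8, 4, 1, -4, 9, 12]
pop() removes 12 → [8, 4, 1, -4, 9]
append data[0]+data[-1] = 8+9 = 17 → [8, 4, 1, -4, 9, 17]

[8, 4, 1, -4, 9, 17]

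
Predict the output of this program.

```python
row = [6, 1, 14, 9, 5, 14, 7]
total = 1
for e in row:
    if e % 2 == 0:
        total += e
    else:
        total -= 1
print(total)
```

31

e=6: even, total = 1+6 = 7
e=1: not even, total = 7-1 = 6
e=14: even, total = 6+14 = 20
e=9: not even, total = 20-1 = 19
e=5: not even, total = 19-1 = 18
e=14: even, total = 18+14 = 32
e=7: not even, total = 32-1 = 31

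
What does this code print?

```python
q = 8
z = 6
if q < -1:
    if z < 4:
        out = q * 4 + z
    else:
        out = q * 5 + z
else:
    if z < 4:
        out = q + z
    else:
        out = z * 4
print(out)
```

24

q=8, z=6
q < -1 is False; z < 4 is False
→ out = z * 4 = 24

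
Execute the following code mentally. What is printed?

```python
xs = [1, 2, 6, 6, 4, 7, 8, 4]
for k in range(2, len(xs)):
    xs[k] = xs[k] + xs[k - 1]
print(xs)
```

k=2: xs[2] = 6+2 = 8 → [1, 2, 8, 6, 4, 7, 8, 4]
k=3: xs[3] = 6+8 = 14 → [1, 2, 8, 14, 4, 7, 8, 4]
k=4: xs[4] = 4+14 = 18 → [1, 2, 8, 14, 18, 7, 8, 4]
k=5: xs[5] = 7+18 = 25 → [1, 2, 8, 14, 18, 25, 8, 4]
k=6: xs[6] = 8+25 = 33 → [1, 2, 8, 14, 18, 25, 33, 4]
k=7: xs[7] = 4+33 = 37 → [1, 2, 8, 14, 18, 25, 33, 37]

[1, 2, 8, 14, 18, 25, 33, 37]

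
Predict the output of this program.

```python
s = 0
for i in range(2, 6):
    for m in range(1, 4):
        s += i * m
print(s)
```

i=2,m=1: s = 0+2 = 2
i=2,m=2: s = 2+4 = 6
i=2,m=3: s = 6+6 = 12
i=3,m=1: s = 12+3 = 15
i=3,m=2: s = 15+6 = 21
i=3,m=3: s = 21+9 = 30
i=4,m=1: s = 30+4 = 34
i=4,m=2: s = 34+8 = 42
i=4,m=3: s = 42+12 = 54
i=5,m=1: s = 54+5 = 59
i=5,m=2: s = 59+10 = 69
i=5,m=3: s = 69+15 = 84

84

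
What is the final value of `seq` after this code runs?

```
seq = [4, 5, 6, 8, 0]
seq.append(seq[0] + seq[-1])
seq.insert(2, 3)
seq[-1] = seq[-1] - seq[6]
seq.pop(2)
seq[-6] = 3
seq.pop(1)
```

[3, 6, 8, 0, 0]

append seq[0]+seq[-1] = 4+0 = 4 → [4, 5, 6, 8, 0, 4]
insert 3 at 2 → [4, 5, 3, 6, 8, 0, 4]
seq[-1] = seq[-1]-seq[6] = 4-4 = 0 → [4, 5, 3, 6, 8, 0, 0]
pop(2) removes 3 → [4, 5, 6, 8, 0, 0]
seq[-6] = 3 → [3, 5, 6, 8, 0, 0]
pop(1) removes 5 → [3, 6, 8, 0, 0]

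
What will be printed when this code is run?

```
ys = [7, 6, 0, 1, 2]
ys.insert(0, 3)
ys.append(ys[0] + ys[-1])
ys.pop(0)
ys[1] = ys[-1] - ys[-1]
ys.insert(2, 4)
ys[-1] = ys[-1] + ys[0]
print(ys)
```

insert 3 at 0 → [3, 7, 6, 0, 1, 2]
append ys[0]+ys[-1] = 3+2 = 5 → [3, 7, 6, 0, 1, 2, 5]
pop(0) removes 3 → [7, 6, 0, 1, 2, 5]
ys[1] = ys[-1]-ys[-1] = 5-5 = 0 → [7, 0, 0, 1, 2, 5]
insert 4 at 2 → [7, 0, 4, 0, 1, 2, 5]
ys[-1] = ys[-1]+ys[0] = 5+7 = 12 → [7, 0, 4, 0, 1, 2, 12]

[7, 0, 4, 0, 1, 2, 12]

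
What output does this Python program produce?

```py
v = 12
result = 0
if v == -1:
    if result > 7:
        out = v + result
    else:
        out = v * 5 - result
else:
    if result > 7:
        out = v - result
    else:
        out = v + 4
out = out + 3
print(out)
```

v=12, result=0
v == -1 is False; result > 7 is False
→ out = v + 4 = 16
out = 16+3 = 19

19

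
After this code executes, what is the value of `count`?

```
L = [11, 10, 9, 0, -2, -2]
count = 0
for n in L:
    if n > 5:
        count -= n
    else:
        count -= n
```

n=11: >5, count = 0-11 = -11
n=10: >5, count = (-11)-10 = -21
n=9: >5, count = (-21)-9 = -30
n=0: not >5, count = (-30)-0 = -30
n=-2: not >5, count = (-30)-(-2) = -28
n=-2: not >5, count = (-28)-(-2) = -26

-26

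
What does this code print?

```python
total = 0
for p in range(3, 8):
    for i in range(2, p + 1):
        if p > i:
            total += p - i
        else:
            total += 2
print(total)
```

45

p=3,i=2: 3>2, total = 0+1 = 1
p=3,i=3: not 3>3, total = 1+2 = 3
p=4,i=2: 4>2, total = 3+2 = 5
p=4,i=3: 4>3, total = 5+1 = 6
p=4,i=4: not 4>4, total = 6+2 = 8
p=5,i=2: 5>2, total = 8+3 = 11
p=5,i=3: 5>3, total = 11+2 = 13
p=5,i=4: 5>4, total = 13+1 = 14
p=5,i=5: not 5>5, total = 14+2 = 16
p=6,i=2: 6>2, total = 16+4 = 20
p=6,i=3: 6>3, total = 20+3 = 23
p=6,i=4: 6>4, total = 23+2 = 25
p=6,i=5: 6>5, total = 25+1 = 26
p=6,i=6: not 6>6, total = 26+2 = 28
p=7,i=2: 7>2, total = 28+5 = 33
p=7,i=3: 7>3, total = 33+4 = 37
p=7,i=4: 7>4, total = 37+3 = 40
p=7,i=5: 7>5, total = 40+2 = 42
p=7,i=6: 7>6, total = 42+1 = 43
p=7,i=7: not 7>7, total = 43+2 = 45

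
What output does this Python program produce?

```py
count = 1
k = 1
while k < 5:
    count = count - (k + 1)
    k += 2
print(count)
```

-5

k=1: count = 1-2 = -1
k=3: count = (-1)-4 = -5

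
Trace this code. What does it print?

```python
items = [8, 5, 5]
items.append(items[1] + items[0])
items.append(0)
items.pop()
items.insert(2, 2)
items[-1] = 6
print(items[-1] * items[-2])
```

30

append items[1]+items[0] = 5+8 = 13 → [8, 5, 5, 13]
append 0 → [8, 5, 5, 13, 0]
pop() removes 0 → [8, 5, 5, 13]
insert 2 at 2 → [8, 5, 2, 5, 13]
items[-1] = 6 → [8, 5, 2, 5, 6]
items[-1]*items[-2] = 6*5 = 30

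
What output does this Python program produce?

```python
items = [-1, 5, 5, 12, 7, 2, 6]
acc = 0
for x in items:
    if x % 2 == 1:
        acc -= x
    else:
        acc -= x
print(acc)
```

x=-1: odd, acc = 0-(-1) = 1
x=5: odd, acc = 1-5 = -4
x=5: odd, acc = (-4)-5 = -9
x=12: not odd, acc = (-9)-12 = -21
x=7: odd, acc = (-21)-7 = -28
x=2: not odd, acc = (-28)-2 = -30
x=6: not odd, acc = (-30)-6 = -36

-36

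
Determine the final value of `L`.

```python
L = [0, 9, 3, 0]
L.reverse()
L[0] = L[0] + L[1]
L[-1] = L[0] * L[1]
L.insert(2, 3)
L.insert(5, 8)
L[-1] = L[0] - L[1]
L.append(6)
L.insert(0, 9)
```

reverse → [0, 3, 9, 0]
L[0] = L[0]+L[1] = 0+3 = 3 → [3, 3, 9, 0]
L[-1] = L[0]*L[1] = 3*3 = 9 → [3, 3, 9, 9]
insert 3 at 2 → [3, 3, 3, 9, 9]
insert 8 at 5 → [3, 3, 3, 9, 9, 8]
L[-1] = L[0]-L[1] = 3-3 = 0 → [3, 3, 3, 9, 9, 0]
append 6 → [3, 3, 3, 9, 9, 0, 6]
insert 9 at 0 → [9, 3, 3, 3, 9, 9, 0, 6]

[9, 3, 3, 3, 9, 9, 0, 6]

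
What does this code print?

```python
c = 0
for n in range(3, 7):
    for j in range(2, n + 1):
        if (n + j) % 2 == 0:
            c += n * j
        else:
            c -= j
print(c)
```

126

n=3,j=2: odd sum, c = 0-2 = -2
n=3,j=3: even sum, c = (-2)+9 = 7
n=4,j=2: even sum, c = 7+8 = 15
n=4,j=3: odd sum, c = 15-3 = 12
n=4,j=4: even sum, c = 12+16 = 28
n=5,j=2: odd sum, c = 28-2 = 26
n=5,j=3: even sum, c = 26+15 = 41
n=5,j=4: odd sum, c = 41-4 = 37
n=5,j=5: even sum, c = 37+25 = 62
n=6,j=2: even sum, c = 62+12 = 74
n=6,j=3: odd sum, c = 74-3 = 71
n=6,j=4: even sum, c = 71+24 = 95
n=6,j=5: odd sum, c = 95-5 = 90
n=6,j=6: even sum, c = 90+36 = 126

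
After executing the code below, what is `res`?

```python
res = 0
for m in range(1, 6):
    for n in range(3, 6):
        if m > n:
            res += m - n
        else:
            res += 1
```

m=1,n=3: not 1>3, res = 0+1 = 1
m=1,n=4: not 1>4, res = 1+1 = 2
m=1,n=5: not 1>5, res = 2+1 = 3
m=2,n=3: not 2>3, res = 3+1 = 4
m=2,n=4: not 2>4, res = 4+1 = 5
m=2,n=5: not 2>5, res = 5+1 = 6
m=3,n=3: not 3>3, res = 6+1 = 7
m=3,n=4: not 3>4, res = 7+1 = 8
m=3,n=5: not 3>5, res = 8+1 = 9
m=4,n=3: 4>3, res = 9+1 = 10
m=4,n=4: not 4>4, res = 10+1 = 11
m=4,n=5: not 4>5, res = 11+1 = 12
m=5,n=3: 5>3, res = 12+2 = 14
m=5,n=4: 5>4, res = 14+1 = 15
m=5,n=5: not 5>5, res = 15+1 = 16

16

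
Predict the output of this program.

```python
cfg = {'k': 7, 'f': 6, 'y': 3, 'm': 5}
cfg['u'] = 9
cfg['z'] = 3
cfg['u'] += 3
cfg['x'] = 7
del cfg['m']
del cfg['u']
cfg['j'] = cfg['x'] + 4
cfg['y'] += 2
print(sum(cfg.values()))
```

cfg['u'] = 9 → {'k': 7, 'f': 6, 'y': 3, 'm': 5, 'u': 9}
cfg['z'] = 3 → {'k': 7, 'f': 6, 'y': 3, 'm': 5, 'u': 9, 'z': 3}
cfg['u'] = 9+3 = 12 → {'k': 7, 'f': 6, 'y': 3, 'm': 5, 'u': 12, 'z': 3}
cfg['x'] = 7 → {'k': 7, 'f': 6, 'y': 3, 'm': 5, 'u': 12, 'z': 3, 'x': 7}
del 'm' → {'k': 7, 'f': 6, 'y': 3, 'u': 12, 'z': 3, 'x': 7}
del 'u' → {'k': 7, 'f': 6, 'y': 3, 'z': 3, 'x': 7}
cfg['j'] = cfg['x']+4 = 11 → {'k': 7, 'f': 6, 'y': 3, 'z': 3, 'x': 7, 'j': 11}
cfg['y'] = 3+2 = 5 → {'k': 7, 'f': 6, 'y': 5, 'z': 3, 'x': 7, 'j': 11}
sum of values = 39

39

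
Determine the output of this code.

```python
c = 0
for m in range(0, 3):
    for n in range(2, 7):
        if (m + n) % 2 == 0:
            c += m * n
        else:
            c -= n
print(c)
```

m=0,n=2: even sum, c = 0+0 = 0
m=0,n=3: odd sum, c = 0-3 = -3
m=0,n=4: even sum, c = (-3)+0 = -3
m=0,n=5: odd sum, c = (-3)-5 = -8
m=0,n=6: even sum, c = (-8)+0 = -8
m=1,n=2: odd sum, c = (-8)-2 = -10
m=1,n=3: even sum, c = (-10)+3 = -7
m=1,n=4: odd sum, c = (-7)-4 = -11
m=1,n=5: even sum, c = (-11)+5 = -6
m=1,n=6: odd sum, c = (-6)-6 = -12
m=2,n=2: even sum, c = (-12)+4 = -8
m=2,n=3: odd sum, c = (-8)-3 = -11
m=2,n=4: even sum, c = (-11)+8 = -3
m=2,n=5: odd sum, c = (-3)-5 = -8
m=2,n=6: even sum, c = (-8)+12 = 4

4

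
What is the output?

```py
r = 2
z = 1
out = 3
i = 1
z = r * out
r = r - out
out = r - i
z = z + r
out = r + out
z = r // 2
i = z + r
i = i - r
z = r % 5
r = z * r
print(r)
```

-4

z = 2*3 = 6
r = 2-3 = -1
out = (-1)-1 = -2
z = 6+(-1) = 5
out = (-1)+(-2) = -3
z = (-1)//2 = -1
i = (-1)+(-1) = -2
i = (-2)-(-1) = -1
z = (-1)%5 = 4
r = 4*(-1) = -4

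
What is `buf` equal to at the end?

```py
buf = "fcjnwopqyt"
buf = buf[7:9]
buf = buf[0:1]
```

slice [7:9] → 'qy'
slice [0:1] → 'q'

'q'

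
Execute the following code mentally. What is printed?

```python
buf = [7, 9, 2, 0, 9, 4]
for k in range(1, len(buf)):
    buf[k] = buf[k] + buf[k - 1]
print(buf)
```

[7, 16, 18, 18, 27, 31]

k=1: buf[1] = 9+7 = 16 → [7, 16, 2, 0, 9, 4]
k=2: buf[2] = 2+16 = 18 → [7, 16, 18, 0, 9, 4]
k=3: buf[3] = 0+18 = 18 → [7, 16, 18, 18, 9, 4]
k=4: buf[4] = 9+18 = 27 → [7, 16, 18, 18, 27, 4]
k=5: buf[5] = 4+27 = 31 → [7, 16, 18, 18, 27, 31]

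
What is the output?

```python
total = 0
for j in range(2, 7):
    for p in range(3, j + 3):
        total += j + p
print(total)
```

185

j=2,p=3: total = 0+5 = 5
j=2,p=4: total = 5+6 = 11
j=3,p=3: total = 11+6 = 17
j=3,p=4: total = 17+7 = 24
j=3,p=5: total = 24+8 = 32
j=4,p=3: total = 32+7 = 39
j=4,p=4: total = 39+8 = 47
j=4,p=5: total = 47+9 = 56
j=4,p=6: total = 56+10 = 66
j=5,p=3: total = 66+8 = 74
j=5,p=4: total = 74+9 = 83
j=5,p=5: total = 83+10 = 93
j=5,p=6: total = 93+11 = 104
j=5,p=7: total = 104+12 = 116
j=6,p=3: total = 116+9 = 125
j=6,p=4: total = 125+10 = 135
j=6,p=5: total = 135+11 = 146
j=6,p=6: total = 146+12 = 158
j=6,p=7: total = 158+13 = 171
j=6,p=8: total = 171+14 = 185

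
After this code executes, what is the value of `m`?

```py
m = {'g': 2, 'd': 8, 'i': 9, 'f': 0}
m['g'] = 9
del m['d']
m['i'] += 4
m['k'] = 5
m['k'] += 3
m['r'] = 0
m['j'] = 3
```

m['g'] = 9 → {'g': 9, 'd': 8, 'i': 9, 'f': 0}
del 'd' → {'g': 9, 'i': 9, 'f': 0}
m['i'] = 9+4 = 13 → {'g': 9, 'i': 13, 'f': 0}
m['k'] = 5 → {'g': 9, 'i': 13, 'f': 0, 'k': 5}
m['k'] = 5+3 = 8 → {'g': 9, 'i': 13, 'f': 0, 'k': 8}
m['r'] = 0 → {'g': 9, 'i': 13, 'f': 0, 'k': 8, 'r': 0}
m['j'] = 3 → {'g': 9, 'i': 13, 'f': 0, 'k': 8, 'r': 0, 'j': 3}

{'g': 9, 'i': 13, 'f': 0, 'k': 8, 'r': 0, 'j': 3}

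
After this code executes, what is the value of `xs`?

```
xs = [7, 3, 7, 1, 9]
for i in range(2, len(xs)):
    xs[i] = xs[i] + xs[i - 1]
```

i=2: xs[2] = 7+3 = 10 → [7, 3, 10, 1, 9]
i=3: xs[3] = 1+10 = 11 → [7, 3, 10, 11, 9]
i=4: xs[4] = 9+11 = 20 → [7, 3, 10, 11, 20]

[7, 3, 10, 11, 20]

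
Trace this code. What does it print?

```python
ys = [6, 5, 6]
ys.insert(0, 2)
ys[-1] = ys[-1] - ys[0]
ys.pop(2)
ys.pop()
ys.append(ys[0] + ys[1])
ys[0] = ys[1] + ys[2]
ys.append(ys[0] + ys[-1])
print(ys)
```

insert 2 at 0 → [2, 6, 5, 6]
ys[-1] = ys[-1]-ys[0] = 6-2 = 4 → [2, 6, 5, 4]
pop(2) removes 5 → [2, 6, 4]
pop() removes 4 → [2, 6]
append ys[0]+ys[1] = 2+6 = 8 → [2, 6, 8]
ys[0] = ys[1]+ys[2] = 6+8 = 14 → [14, 6, 8]
append ys[0]+ys[-1] = 14+8 = 22 → [14, 6, 8, 22]

[14, 6, 8, 22]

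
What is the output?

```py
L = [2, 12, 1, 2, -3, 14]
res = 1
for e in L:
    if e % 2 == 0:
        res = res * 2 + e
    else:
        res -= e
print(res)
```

e=2: even, res = 1*2+2 = 4
e=12: even, res = 4*2+12 = 20
e=1: not even, res = 20-1 = 19
e=2: even, res = 19*2+2 = 40
e=-3: not even, res = 40-(-3) = 43
e=14: even, res = 43*2+14 = 100

100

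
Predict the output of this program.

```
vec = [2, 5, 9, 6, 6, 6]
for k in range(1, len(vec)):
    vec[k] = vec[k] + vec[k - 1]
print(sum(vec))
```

k=1: vec[1] = 5+2 = 7 → [2, 7, 9, 6, 6, 6]
k=2: vec[2] = 9+7 = 16 → [2, 7, 16, 6, 6, 6]
k=3: vec[3] = 6+16 = 22 → [2, 7, 16, 22, 6, 6]
k=4: vec[4] = 6+22 = 28 → [2, 7, 16, 22, 28, 6]
k=5: vec[5] = 6+28 = 34 → [2, 7, 16, 22, 28, 34]
sum = 109

109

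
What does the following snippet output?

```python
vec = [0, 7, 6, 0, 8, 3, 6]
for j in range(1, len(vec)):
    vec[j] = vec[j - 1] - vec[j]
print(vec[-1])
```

-30

j=1: vec[1] = 0-7 = -7 → [0, -7, 6, 0, 8, 3, 6]
j=2: vec[2] = (-7)-6 = -13 → [0, -7, -13, 0, 8, 3, 6]
j=3: vec[3] = (-13)-0 = -13 → [0, -7, -13, -13, 8, 3, 6]
j=4: vec[4] = (-13)-8 = -21 → [0, -7, -13, -13, -21, 3, 6]
j=5: vec[5] = (-21)-3 = -24 → [0, -7, -13, -13, -21, -24, 6]
j=6: vec[6] = (-24)-6 = -30 → [0, -7, -13, -13, -21, -24, -30]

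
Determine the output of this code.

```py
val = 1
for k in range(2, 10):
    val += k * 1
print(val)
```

k=2: val = 1+2*1 = 3
k=3: val = 3+3*1 = 6
k=4: val = 6+4*1 = 10
k=5: val = 10+5*1 = 15
k=6: val = 15+6*1 = 21
k=7: val = 21+7*1 = 28
k=8: val = 28+8*1 = 36
k=9: val = 36+9*1 = 45

45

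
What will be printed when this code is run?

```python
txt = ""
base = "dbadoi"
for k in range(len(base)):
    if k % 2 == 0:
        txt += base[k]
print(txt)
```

dao

k=0: add 'd' → 'd'
k=1: skip
k=2: add 'a' → 'da'
k=3: skip
k=4: add 'o' → 'dao'
k=5: skip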